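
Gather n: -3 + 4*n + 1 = 4*n - 2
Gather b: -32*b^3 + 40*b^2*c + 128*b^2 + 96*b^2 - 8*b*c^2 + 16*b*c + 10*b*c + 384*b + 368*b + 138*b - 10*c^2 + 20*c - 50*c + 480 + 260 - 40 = -32*b^3 + b^2*(40*c + 224) + b*(-8*c^2 + 26*c + 890) - 10*c^2 - 30*c + 700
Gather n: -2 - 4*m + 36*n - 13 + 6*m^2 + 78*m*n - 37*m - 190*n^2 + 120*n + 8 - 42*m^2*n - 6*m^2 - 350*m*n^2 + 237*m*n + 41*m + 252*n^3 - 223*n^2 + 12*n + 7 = 252*n^3 + n^2*(-350*m - 413) + n*(-42*m^2 + 315*m + 168)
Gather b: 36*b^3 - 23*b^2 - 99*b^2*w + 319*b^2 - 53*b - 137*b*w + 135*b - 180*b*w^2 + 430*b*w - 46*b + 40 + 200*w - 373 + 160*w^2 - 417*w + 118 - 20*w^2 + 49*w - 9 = 36*b^3 + b^2*(296 - 99*w) + b*(-180*w^2 + 293*w + 36) + 140*w^2 - 168*w - 224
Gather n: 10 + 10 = 20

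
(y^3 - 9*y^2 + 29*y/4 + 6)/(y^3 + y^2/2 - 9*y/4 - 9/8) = 2*(y - 8)/(2*y + 3)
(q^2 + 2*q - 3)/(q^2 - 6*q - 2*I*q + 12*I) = (q^2 + 2*q - 3)/(q^2 - 6*q - 2*I*q + 12*I)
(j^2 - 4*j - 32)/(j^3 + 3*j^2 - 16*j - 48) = (j - 8)/(j^2 - j - 12)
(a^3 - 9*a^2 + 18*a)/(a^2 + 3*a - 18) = a*(a - 6)/(a + 6)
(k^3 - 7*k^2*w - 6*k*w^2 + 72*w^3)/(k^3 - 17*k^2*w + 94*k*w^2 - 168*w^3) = (-k - 3*w)/(-k + 7*w)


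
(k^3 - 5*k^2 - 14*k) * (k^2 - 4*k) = k^5 - 9*k^4 + 6*k^3 + 56*k^2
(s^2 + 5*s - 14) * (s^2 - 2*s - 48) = s^4 + 3*s^3 - 72*s^2 - 212*s + 672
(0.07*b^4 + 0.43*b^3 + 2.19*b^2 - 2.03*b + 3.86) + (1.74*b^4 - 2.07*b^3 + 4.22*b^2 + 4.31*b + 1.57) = 1.81*b^4 - 1.64*b^3 + 6.41*b^2 + 2.28*b + 5.43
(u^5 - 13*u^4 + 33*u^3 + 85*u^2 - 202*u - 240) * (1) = u^5 - 13*u^4 + 33*u^3 + 85*u^2 - 202*u - 240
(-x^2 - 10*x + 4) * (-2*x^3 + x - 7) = 2*x^5 + 20*x^4 - 9*x^3 - 3*x^2 + 74*x - 28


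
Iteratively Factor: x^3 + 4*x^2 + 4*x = (x)*(x^2 + 4*x + 4) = x*(x + 2)*(x + 2)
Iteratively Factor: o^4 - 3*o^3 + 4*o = (o - 2)*(o^3 - o^2 - 2*o) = (o - 2)^2*(o^2 + o) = o*(o - 2)^2*(o + 1)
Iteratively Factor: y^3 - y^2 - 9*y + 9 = (y - 1)*(y^2 - 9) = (y - 1)*(y + 3)*(y - 3)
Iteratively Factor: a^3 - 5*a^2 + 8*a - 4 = (a - 2)*(a^2 - 3*a + 2) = (a - 2)*(a - 1)*(a - 2)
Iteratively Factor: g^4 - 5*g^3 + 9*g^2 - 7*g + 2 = (g - 1)*(g^3 - 4*g^2 + 5*g - 2) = (g - 1)^2*(g^2 - 3*g + 2) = (g - 1)^3*(g - 2)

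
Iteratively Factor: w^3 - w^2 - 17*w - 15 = (w - 5)*(w^2 + 4*w + 3) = (w - 5)*(w + 1)*(w + 3)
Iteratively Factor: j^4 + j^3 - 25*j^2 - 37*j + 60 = (j - 1)*(j^3 + 2*j^2 - 23*j - 60) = (j - 1)*(j + 4)*(j^2 - 2*j - 15) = (j - 1)*(j + 3)*(j + 4)*(j - 5)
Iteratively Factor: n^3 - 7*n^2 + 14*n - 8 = (n - 1)*(n^2 - 6*n + 8) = (n - 4)*(n - 1)*(n - 2)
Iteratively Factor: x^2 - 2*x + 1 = (x - 1)*(x - 1)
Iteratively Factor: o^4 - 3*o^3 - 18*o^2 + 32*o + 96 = (o + 2)*(o^3 - 5*o^2 - 8*o + 48) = (o - 4)*(o + 2)*(o^2 - o - 12) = (o - 4)^2*(o + 2)*(o + 3)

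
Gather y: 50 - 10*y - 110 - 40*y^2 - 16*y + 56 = -40*y^2 - 26*y - 4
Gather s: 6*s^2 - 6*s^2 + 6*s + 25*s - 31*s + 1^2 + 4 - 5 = 0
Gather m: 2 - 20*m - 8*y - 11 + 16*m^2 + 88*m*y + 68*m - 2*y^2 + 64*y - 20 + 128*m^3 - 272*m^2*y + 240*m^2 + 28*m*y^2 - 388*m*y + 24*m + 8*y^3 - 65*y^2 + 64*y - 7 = 128*m^3 + m^2*(256 - 272*y) + m*(28*y^2 - 300*y + 72) + 8*y^3 - 67*y^2 + 120*y - 36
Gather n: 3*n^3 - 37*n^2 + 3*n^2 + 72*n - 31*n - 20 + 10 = 3*n^3 - 34*n^2 + 41*n - 10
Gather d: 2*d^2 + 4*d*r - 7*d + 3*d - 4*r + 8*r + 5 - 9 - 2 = 2*d^2 + d*(4*r - 4) + 4*r - 6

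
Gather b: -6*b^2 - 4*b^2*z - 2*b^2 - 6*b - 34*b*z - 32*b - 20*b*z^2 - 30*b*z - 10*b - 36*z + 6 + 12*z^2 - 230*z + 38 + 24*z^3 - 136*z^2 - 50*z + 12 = b^2*(-4*z - 8) + b*(-20*z^2 - 64*z - 48) + 24*z^3 - 124*z^2 - 316*z + 56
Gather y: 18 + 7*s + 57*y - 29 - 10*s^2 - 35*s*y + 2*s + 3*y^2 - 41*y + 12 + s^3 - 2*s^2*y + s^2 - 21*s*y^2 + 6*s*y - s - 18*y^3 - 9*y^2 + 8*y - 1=s^3 - 9*s^2 + 8*s - 18*y^3 + y^2*(-21*s - 6) + y*(-2*s^2 - 29*s + 24)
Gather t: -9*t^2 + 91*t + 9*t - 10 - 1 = -9*t^2 + 100*t - 11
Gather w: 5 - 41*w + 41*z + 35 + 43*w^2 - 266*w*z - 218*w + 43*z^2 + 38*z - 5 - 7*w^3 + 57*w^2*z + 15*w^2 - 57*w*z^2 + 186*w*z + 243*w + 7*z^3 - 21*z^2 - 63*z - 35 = -7*w^3 + w^2*(57*z + 58) + w*(-57*z^2 - 80*z - 16) + 7*z^3 + 22*z^2 + 16*z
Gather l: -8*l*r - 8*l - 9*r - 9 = l*(-8*r - 8) - 9*r - 9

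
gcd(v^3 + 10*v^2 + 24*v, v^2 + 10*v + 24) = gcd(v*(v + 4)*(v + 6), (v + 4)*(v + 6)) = v^2 + 10*v + 24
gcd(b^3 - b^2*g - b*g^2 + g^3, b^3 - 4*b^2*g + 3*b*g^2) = b - g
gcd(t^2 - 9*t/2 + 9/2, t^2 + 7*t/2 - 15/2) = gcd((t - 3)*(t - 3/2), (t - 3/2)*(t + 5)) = t - 3/2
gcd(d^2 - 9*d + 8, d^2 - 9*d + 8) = d^2 - 9*d + 8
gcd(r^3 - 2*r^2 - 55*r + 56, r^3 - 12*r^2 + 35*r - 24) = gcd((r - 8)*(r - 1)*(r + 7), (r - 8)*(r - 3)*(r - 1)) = r^2 - 9*r + 8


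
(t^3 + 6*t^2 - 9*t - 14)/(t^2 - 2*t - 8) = (-t^3 - 6*t^2 + 9*t + 14)/(-t^2 + 2*t + 8)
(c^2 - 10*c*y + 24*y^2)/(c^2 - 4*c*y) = (c - 6*y)/c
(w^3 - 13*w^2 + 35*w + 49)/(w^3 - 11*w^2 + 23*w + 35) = (w - 7)/(w - 5)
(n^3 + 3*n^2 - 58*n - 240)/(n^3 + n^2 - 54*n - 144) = (n + 5)/(n + 3)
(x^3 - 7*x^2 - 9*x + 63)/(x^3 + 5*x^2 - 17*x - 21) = (x^2 - 4*x - 21)/(x^2 + 8*x + 7)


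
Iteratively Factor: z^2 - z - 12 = (z - 4)*(z + 3)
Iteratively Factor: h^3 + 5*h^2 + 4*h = (h + 4)*(h^2 + h) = h*(h + 4)*(h + 1)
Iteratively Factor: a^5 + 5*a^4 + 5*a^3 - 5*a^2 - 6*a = (a + 2)*(a^4 + 3*a^3 - a^2 - 3*a) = (a + 2)*(a + 3)*(a^3 - a) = (a + 1)*(a + 2)*(a + 3)*(a^2 - a) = (a - 1)*(a + 1)*(a + 2)*(a + 3)*(a)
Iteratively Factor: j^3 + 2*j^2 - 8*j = (j - 2)*(j^2 + 4*j) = j*(j - 2)*(j + 4)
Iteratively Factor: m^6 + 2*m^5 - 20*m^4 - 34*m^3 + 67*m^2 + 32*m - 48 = (m + 1)*(m^5 + m^4 - 21*m^3 - 13*m^2 + 80*m - 48) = (m - 1)*(m + 1)*(m^4 + 2*m^3 - 19*m^2 - 32*m + 48) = (m - 4)*(m - 1)*(m + 1)*(m^3 + 6*m^2 + 5*m - 12) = (m - 4)*(m - 1)*(m + 1)*(m + 4)*(m^2 + 2*m - 3) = (m - 4)*(m - 1)^2*(m + 1)*(m + 4)*(m + 3)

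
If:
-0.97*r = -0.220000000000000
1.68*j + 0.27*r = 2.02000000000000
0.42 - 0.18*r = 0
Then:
No Solution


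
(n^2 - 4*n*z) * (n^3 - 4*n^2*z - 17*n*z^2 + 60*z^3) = n^5 - 8*n^4*z - n^3*z^2 + 128*n^2*z^3 - 240*n*z^4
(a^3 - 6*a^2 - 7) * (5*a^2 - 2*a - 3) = 5*a^5 - 32*a^4 + 9*a^3 - 17*a^2 + 14*a + 21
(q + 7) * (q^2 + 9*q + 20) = q^3 + 16*q^2 + 83*q + 140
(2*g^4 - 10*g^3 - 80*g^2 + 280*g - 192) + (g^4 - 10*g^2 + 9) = 3*g^4 - 10*g^3 - 90*g^2 + 280*g - 183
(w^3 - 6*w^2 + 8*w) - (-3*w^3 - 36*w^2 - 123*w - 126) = 4*w^3 + 30*w^2 + 131*w + 126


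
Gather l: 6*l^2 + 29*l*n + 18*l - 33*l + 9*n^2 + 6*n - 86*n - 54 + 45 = 6*l^2 + l*(29*n - 15) + 9*n^2 - 80*n - 9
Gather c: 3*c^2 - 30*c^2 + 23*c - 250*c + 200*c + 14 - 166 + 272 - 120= -27*c^2 - 27*c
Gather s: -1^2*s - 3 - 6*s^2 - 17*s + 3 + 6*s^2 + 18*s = 0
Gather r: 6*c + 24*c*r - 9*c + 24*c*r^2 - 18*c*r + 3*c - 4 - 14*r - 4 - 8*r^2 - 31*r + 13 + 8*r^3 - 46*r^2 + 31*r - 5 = 8*r^3 + r^2*(24*c - 54) + r*(6*c - 14)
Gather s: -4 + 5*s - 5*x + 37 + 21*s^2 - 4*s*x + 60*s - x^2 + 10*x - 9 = 21*s^2 + s*(65 - 4*x) - x^2 + 5*x + 24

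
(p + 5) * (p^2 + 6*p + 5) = p^3 + 11*p^2 + 35*p + 25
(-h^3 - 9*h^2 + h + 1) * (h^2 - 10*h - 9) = -h^5 + h^4 + 100*h^3 + 72*h^2 - 19*h - 9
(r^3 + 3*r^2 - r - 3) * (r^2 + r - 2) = r^5 + 4*r^4 - 10*r^2 - r + 6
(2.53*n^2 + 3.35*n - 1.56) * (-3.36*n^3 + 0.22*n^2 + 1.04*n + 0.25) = -8.5008*n^5 - 10.6994*n^4 + 8.6098*n^3 + 3.7733*n^2 - 0.7849*n - 0.39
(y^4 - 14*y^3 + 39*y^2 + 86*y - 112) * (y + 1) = y^5 - 13*y^4 + 25*y^3 + 125*y^2 - 26*y - 112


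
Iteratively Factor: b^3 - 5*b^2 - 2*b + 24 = (b - 4)*(b^2 - b - 6) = (b - 4)*(b - 3)*(b + 2)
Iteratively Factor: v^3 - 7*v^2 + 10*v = (v - 5)*(v^2 - 2*v) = (v - 5)*(v - 2)*(v)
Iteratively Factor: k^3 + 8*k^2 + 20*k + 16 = (k + 2)*(k^2 + 6*k + 8) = (k + 2)*(k + 4)*(k + 2)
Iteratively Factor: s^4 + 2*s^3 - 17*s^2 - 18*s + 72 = (s + 4)*(s^3 - 2*s^2 - 9*s + 18) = (s - 3)*(s + 4)*(s^2 + s - 6) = (s - 3)*(s - 2)*(s + 4)*(s + 3)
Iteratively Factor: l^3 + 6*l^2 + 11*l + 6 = (l + 1)*(l^2 + 5*l + 6) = (l + 1)*(l + 2)*(l + 3)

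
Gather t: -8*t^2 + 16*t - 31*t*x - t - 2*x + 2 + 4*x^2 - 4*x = -8*t^2 + t*(15 - 31*x) + 4*x^2 - 6*x + 2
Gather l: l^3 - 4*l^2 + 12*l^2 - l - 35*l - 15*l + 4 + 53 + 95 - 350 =l^3 + 8*l^2 - 51*l - 198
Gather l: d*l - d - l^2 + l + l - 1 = -d - l^2 + l*(d + 2) - 1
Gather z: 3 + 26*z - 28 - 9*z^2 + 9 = -9*z^2 + 26*z - 16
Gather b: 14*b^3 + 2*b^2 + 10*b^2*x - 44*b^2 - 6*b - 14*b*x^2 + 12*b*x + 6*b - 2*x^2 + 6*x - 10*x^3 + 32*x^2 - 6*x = 14*b^3 + b^2*(10*x - 42) + b*(-14*x^2 + 12*x) - 10*x^3 + 30*x^2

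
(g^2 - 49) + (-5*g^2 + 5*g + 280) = -4*g^2 + 5*g + 231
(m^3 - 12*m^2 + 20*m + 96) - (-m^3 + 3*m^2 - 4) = 2*m^3 - 15*m^2 + 20*m + 100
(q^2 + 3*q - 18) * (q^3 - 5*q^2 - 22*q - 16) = q^5 - 2*q^4 - 55*q^3 + 8*q^2 + 348*q + 288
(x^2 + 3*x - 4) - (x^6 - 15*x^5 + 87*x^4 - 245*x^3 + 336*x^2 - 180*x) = -x^6 + 15*x^5 - 87*x^4 + 245*x^3 - 335*x^2 + 183*x - 4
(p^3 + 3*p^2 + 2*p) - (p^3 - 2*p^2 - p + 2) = 5*p^2 + 3*p - 2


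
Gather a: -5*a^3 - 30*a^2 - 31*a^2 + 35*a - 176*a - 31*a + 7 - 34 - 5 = -5*a^3 - 61*a^2 - 172*a - 32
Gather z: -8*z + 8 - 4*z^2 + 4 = -4*z^2 - 8*z + 12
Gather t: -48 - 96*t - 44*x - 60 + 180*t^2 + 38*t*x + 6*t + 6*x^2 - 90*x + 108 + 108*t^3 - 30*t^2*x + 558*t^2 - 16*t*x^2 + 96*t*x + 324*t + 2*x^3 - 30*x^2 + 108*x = 108*t^3 + t^2*(738 - 30*x) + t*(-16*x^2 + 134*x + 234) + 2*x^3 - 24*x^2 - 26*x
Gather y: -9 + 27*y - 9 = 27*y - 18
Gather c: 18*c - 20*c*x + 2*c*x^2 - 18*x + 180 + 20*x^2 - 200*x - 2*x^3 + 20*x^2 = c*(2*x^2 - 20*x + 18) - 2*x^3 + 40*x^2 - 218*x + 180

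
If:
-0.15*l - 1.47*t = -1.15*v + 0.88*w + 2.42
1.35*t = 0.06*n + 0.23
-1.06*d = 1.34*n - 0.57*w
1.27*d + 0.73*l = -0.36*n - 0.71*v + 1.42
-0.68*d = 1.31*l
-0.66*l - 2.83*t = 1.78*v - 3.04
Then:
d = 0.64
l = -0.33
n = -0.85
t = 0.13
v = 1.62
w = -0.80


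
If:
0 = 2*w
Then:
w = 0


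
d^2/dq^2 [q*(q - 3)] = 2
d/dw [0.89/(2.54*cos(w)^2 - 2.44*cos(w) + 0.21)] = (4.5212*cos(w) - 2.1716)*sin(w)/(2.54*cos(w)^2 - 2.44*cos(w) + 0.21)^2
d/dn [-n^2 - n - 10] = -2*n - 1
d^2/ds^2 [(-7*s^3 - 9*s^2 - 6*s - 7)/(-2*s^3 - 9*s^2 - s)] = 2*(-90*s^6 + 30*s^5 + 438*s^4 + 1408*s^3 + 1743*s^2 + 189*s + 7)/(s^3*(8*s^6 + 108*s^5 + 498*s^4 + 837*s^3 + 249*s^2 + 27*s + 1))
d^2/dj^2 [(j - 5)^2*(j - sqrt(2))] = 6*j - 20 - 2*sqrt(2)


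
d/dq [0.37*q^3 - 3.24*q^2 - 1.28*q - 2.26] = 1.11*q^2 - 6.48*q - 1.28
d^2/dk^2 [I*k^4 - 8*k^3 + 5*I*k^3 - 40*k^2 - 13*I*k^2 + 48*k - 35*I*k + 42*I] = 12*I*k^2 + k*(-48 + 30*I) - 80 - 26*I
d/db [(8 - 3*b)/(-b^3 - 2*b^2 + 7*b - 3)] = (-6*b^3 + 18*b^2 + 32*b - 47)/(b^6 + 4*b^5 - 10*b^4 - 22*b^3 + 61*b^2 - 42*b + 9)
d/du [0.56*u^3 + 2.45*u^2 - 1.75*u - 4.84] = 1.68*u^2 + 4.9*u - 1.75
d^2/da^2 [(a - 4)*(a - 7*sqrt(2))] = 2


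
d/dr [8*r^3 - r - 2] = 24*r^2 - 1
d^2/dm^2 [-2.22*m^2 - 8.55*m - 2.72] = -4.44000000000000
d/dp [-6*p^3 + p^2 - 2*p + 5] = -18*p^2 + 2*p - 2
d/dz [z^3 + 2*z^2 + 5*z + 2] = 3*z^2 + 4*z + 5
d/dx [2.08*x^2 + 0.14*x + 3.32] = 4.16*x + 0.14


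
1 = 1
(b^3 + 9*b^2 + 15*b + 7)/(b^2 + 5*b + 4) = (b^2 + 8*b + 7)/(b + 4)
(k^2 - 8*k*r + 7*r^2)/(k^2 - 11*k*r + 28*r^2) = (-k + r)/(-k + 4*r)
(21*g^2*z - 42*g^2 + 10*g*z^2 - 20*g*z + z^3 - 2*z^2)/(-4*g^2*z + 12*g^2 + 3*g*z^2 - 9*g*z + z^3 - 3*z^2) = (-21*g^2*z + 42*g^2 - 10*g*z^2 + 20*g*z - z^3 + 2*z^2)/(4*g^2*z - 12*g^2 - 3*g*z^2 + 9*g*z - z^3 + 3*z^2)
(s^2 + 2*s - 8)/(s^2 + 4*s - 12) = (s + 4)/(s + 6)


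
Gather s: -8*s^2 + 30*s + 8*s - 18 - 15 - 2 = -8*s^2 + 38*s - 35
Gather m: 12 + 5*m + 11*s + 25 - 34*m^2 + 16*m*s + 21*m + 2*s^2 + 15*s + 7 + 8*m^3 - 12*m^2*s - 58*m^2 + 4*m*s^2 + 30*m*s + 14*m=8*m^3 + m^2*(-12*s - 92) + m*(4*s^2 + 46*s + 40) + 2*s^2 + 26*s + 44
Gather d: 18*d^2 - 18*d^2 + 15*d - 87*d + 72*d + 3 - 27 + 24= 0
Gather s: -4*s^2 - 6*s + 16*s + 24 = -4*s^2 + 10*s + 24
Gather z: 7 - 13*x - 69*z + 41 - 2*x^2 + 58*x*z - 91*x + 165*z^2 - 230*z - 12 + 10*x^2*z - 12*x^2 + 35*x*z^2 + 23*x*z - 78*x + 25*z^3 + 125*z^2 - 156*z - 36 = -14*x^2 - 182*x + 25*z^3 + z^2*(35*x + 290) + z*(10*x^2 + 81*x - 455)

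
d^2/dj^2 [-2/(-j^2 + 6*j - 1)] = 4*(-j^2 + 6*j + 4*(j - 3)^2 - 1)/(j^2 - 6*j + 1)^3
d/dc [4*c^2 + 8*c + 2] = 8*c + 8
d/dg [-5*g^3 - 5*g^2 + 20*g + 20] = -15*g^2 - 10*g + 20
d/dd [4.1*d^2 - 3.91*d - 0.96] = 8.2*d - 3.91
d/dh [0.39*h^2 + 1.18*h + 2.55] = 0.78*h + 1.18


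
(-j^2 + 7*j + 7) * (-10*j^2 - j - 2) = 10*j^4 - 69*j^3 - 75*j^2 - 21*j - 14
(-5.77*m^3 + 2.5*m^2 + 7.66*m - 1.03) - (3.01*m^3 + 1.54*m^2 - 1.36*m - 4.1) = -8.78*m^3 + 0.96*m^2 + 9.02*m + 3.07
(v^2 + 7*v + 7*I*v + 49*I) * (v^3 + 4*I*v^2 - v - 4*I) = v^5 + 7*v^4 + 11*I*v^4 - 29*v^3 + 77*I*v^3 - 203*v^2 - 11*I*v^2 + 28*v - 77*I*v + 196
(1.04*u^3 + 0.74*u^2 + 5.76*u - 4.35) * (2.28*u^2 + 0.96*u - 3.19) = 2.3712*u^5 + 2.6856*u^4 + 10.5256*u^3 - 6.749*u^2 - 22.5504*u + 13.8765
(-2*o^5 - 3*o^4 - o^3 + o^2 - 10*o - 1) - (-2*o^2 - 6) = -2*o^5 - 3*o^4 - o^3 + 3*o^2 - 10*o + 5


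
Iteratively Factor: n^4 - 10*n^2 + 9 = (n - 1)*(n^3 + n^2 - 9*n - 9) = (n - 3)*(n - 1)*(n^2 + 4*n + 3) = (n - 3)*(n - 1)*(n + 3)*(n + 1)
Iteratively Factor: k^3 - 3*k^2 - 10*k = (k + 2)*(k^2 - 5*k) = (k - 5)*(k + 2)*(k)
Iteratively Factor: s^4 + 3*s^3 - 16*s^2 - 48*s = (s + 3)*(s^3 - 16*s) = s*(s + 3)*(s^2 - 16) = s*(s - 4)*(s + 3)*(s + 4)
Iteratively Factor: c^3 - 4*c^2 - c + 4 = (c - 1)*(c^2 - 3*c - 4) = (c - 4)*(c - 1)*(c + 1)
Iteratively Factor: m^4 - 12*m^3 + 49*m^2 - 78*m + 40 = (m - 2)*(m^3 - 10*m^2 + 29*m - 20) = (m - 2)*(m - 1)*(m^2 - 9*m + 20) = (m - 4)*(m - 2)*(m - 1)*(m - 5)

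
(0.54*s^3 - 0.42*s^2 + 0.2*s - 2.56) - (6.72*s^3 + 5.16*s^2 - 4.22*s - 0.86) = -6.18*s^3 - 5.58*s^2 + 4.42*s - 1.7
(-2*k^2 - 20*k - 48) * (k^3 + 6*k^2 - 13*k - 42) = -2*k^5 - 32*k^4 - 142*k^3 + 56*k^2 + 1464*k + 2016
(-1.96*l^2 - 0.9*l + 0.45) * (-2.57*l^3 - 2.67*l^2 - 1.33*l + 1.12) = 5.0372*l^5 + 7.5462*l^4 + 3.8533*l^3 - 2.1997*l^2 - 1.6065*l + 0.504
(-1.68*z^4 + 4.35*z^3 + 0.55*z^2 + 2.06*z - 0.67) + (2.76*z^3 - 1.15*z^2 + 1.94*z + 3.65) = -1.68*z^4 + 7.11*z^3 - 0.6*z^2 + 4.0*z + 2.98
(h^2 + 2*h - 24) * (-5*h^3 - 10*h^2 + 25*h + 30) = -5*h^5 - 20*h^4 + 125*h^3 + 320*h^2 - 540*h - 720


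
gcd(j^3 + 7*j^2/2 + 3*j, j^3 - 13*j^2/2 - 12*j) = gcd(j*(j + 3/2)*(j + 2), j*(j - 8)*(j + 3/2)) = j^2 + 3*j/2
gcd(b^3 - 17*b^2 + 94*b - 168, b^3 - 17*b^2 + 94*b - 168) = b^3 - 17*b^2 + 94*b - 168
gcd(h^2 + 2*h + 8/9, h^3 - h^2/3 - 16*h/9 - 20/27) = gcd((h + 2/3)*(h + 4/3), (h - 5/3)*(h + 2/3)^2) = h + 2/3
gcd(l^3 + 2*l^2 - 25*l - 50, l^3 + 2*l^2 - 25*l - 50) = l^3 + 2*l^2 - 25*l - 50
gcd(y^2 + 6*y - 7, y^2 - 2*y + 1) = y - 1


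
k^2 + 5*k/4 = k*(k + 5/4)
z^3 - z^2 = z^2*(z - 1)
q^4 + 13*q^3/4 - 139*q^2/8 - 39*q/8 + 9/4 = (q - 3)*(q - 1/4)*(q + 1/2)*(q + 6)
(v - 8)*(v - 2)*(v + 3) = v^3 - 7*v^2 - 14*v + 48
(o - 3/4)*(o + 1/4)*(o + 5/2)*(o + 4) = o^4 + 6*o^3 + 105*o^2/16 - 199*o/32 - 15/8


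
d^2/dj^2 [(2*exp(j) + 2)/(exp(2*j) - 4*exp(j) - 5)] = 2*(exp(j) + 5)*exp(j)/(exp(3*j) - 15*exp(2*j) + 75*exp(j) - 125)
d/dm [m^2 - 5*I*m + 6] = 2*m - 5*I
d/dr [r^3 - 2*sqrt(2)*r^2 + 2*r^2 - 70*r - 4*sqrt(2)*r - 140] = 3*r^2 - 4*sqrt(2)*r + 4*r - 70 - 4*sqrt(2)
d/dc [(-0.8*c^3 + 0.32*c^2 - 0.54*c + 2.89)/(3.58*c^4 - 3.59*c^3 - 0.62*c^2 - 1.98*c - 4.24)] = (2.864*c^6 - 2.2912*c^5 + 7.4444*c^4 - 42.094*c^3 + 40.3329*c^2 + 0.87*c + 8.0118)/(12.8164*c^8 - 25.7044*c^7 + 8.4489*c^6 - 9.7252*c^5 - 15.7576*c^4 + 32.8984*c^3 + 9.178*c^2 + 16.7904*c + 17.9776)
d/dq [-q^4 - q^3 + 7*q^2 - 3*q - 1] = -4*q^3 - 3*q^2 + 14*q - 3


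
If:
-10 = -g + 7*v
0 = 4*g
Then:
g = 0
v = -10/7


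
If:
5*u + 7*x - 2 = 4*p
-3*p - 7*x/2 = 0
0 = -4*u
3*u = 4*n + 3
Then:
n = -3/4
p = -1/5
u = 0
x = 6/35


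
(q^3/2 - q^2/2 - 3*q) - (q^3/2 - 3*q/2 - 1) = -q^2/2 - 3*q/2 + 1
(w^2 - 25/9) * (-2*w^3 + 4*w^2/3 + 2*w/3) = -2*w^5 + 4*w^4/3 + 56*w^3/9 - 100*w^2/27 - 50*w/27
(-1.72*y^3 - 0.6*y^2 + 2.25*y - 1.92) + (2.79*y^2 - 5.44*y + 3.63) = -1.72*y^3 + 2.19*y^2 - 3.19*y + 1.71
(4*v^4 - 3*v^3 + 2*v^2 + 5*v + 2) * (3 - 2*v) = -8*v^5 + 18*v^4 - 13*v^3 - 4*v^2 + 11*v + 6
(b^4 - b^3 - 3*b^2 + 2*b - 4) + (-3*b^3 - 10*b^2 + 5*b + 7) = b^4 - 4*b^3 - 13*b^2 + 7*b + 3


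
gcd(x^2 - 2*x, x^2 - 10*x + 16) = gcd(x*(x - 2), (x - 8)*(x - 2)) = x - 2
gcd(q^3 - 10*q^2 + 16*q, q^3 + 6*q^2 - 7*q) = q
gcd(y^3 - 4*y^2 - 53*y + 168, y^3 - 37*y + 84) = y^2 + 4*y - 21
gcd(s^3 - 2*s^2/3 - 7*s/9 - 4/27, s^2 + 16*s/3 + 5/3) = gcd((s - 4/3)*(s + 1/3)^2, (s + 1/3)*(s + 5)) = s + 1/3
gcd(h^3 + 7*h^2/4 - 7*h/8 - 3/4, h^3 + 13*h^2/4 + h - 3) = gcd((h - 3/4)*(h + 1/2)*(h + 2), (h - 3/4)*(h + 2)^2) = h^2 + 5*h/4 - 3/2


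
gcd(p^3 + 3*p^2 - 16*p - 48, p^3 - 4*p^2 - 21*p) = p + 3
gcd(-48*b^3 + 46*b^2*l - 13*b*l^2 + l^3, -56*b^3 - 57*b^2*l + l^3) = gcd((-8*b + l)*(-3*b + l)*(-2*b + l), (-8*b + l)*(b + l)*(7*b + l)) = 8*b - l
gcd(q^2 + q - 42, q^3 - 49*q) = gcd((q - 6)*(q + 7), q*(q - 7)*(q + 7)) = q + 7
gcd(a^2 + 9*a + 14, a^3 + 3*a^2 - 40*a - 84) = a^2 + 9*a + 14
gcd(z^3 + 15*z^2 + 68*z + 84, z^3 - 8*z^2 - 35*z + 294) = z + 6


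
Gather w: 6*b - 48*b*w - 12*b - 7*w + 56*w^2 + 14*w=-6*b + 56*w^2 + w*(7 - 48*b)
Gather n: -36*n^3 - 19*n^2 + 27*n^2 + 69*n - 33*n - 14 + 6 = -36*n^3 + 8*n^2 + 36*n - 8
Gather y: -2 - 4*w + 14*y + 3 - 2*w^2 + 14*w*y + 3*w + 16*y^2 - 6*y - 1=-2*w^2 - w + 16*y^2 + y*(14*w + 8)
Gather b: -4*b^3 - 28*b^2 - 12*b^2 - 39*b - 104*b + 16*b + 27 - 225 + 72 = -4*b^3 - 40*b^2 - 127*b - 126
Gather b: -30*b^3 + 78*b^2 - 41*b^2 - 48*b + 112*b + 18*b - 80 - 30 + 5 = -30*b^3 + 37*b^2 + 82*b - 105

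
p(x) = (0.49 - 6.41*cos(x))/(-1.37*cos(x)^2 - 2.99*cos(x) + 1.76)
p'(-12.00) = 2.65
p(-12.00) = 2.83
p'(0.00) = 0.00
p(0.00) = 2.28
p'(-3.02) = -0.21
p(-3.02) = 2.03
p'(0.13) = 0.34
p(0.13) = 2.30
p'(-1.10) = -660.90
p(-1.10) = -19.84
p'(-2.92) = -0.38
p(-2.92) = 2.00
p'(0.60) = 3.08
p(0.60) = 2.93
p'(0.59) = 2.94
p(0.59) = 2.90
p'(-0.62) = -3.38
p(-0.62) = 2.99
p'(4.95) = -10.10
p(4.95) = -1.04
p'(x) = (0.49 - 6.41*cos(x))*(-2.74*sin(x)*cos(x) - 2.99*sin(x))/(-1.37*cos(x)^2 - 2.99*cos(x) + 1.76)^2 + 6.41*sin(x)/(-1.37*cos(x)^2 - 2.99*cos(x) + 1.76)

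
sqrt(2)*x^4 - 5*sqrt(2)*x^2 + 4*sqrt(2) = (x - 2)*(x - 1)*(x + 2)*(sqrt(2)*x + sqrt(2))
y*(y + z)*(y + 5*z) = y^3 + 6*y^2*z + 5*y*z^2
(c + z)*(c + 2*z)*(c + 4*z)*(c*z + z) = c^4*z + 7*c^3*z^2 + c^3*z + 14*c^2*z^3 + 7*c^2*z^2 + 8*c*z^4 + 14*c*z^3 + 8*z^4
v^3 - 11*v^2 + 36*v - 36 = (v - 6)*(v - 3)*(v - 2)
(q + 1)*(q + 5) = q^2 + 6*q + 5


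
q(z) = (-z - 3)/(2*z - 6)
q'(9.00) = 0.08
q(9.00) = -1.00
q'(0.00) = 0.33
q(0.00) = 0.50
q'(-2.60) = 0.10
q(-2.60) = 0.04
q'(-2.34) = 0.11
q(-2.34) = 0.06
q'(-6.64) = 0.03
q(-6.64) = -0.19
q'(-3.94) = 0.06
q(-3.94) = -0.07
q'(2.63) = 21.91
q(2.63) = 7.61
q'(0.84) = 0.64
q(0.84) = 0.89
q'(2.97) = 3333.33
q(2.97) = 99.50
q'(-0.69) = 0.22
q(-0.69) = 0.31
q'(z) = -2*(-z - 3)/(2*z - 6)^2 - 1/(2*z - 6)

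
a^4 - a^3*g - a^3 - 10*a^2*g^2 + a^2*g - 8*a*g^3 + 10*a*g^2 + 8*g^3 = (a - 1)*(a - 4*g)*(a + g)*(a + 2*g)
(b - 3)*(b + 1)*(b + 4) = b^3 + 2*b^2 - 11*b - 12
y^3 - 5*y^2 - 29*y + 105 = (y - 7)*(y - 3)*(y + 5)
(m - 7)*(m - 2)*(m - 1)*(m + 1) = m^4 - 9*m^3 + 13*m^2 + 9*m - 14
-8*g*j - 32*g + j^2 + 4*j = (-8*g + j)*(j + 4)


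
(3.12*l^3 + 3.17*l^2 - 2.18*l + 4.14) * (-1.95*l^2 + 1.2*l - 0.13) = -6.084*l^5 - 2.4375*l^4 + 7.6494*l^3 - 11.1011*l^2 + 5.2514*l - 0.5382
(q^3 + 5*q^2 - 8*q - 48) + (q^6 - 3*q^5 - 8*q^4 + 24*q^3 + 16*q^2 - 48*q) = q^6 - 3*q^5 - 8*q^4 + 25*q^3 + 21*q^2 - 56*q - 48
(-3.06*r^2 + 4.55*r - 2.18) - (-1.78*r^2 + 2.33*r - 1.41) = -1.28*r^2 + 2.22*r - 0.77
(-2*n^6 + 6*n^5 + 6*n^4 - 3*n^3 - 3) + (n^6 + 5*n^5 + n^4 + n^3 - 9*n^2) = -n^6 + 11*n^5 + 7*n^4 - 2*n^3 - 9*n^2 - 3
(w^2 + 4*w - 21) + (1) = w^2 + 4*w - 20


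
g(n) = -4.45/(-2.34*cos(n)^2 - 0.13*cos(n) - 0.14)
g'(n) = -4.45*(-4.68*sin(n)*cos(n) - 0.13*sin(n))/(-2.34*cos(n)^2 - 0.13*cos(n) - 0.14)^2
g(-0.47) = 2.10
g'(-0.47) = -1.94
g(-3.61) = 2.36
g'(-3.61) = -2.28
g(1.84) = 16.42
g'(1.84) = -65.14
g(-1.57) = 31.76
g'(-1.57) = -30.32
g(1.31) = 13.52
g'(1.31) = 53.07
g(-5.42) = 3.67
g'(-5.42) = 7.29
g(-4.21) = 7.18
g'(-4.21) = -21.55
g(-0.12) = 1.73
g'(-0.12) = -0.38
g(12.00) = 2.32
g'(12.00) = -2.65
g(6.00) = 1.84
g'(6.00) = -0.98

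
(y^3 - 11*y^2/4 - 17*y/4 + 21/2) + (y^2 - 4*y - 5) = y^3 - 7*y^2/4 - 33*y/4 + 11/2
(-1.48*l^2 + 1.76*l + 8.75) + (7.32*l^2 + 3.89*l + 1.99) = 5.84*l^2 + 5.65*l + 10.74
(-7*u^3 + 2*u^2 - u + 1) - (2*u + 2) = -7*u^3 + 2*u^2 - 3*u - 1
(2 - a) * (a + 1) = -a^2 + a + 2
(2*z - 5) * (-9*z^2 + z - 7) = -18*z^3 + 47*z^2 - 19*z + 35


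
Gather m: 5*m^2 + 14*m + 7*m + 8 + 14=5*m^2 + 21*m + 22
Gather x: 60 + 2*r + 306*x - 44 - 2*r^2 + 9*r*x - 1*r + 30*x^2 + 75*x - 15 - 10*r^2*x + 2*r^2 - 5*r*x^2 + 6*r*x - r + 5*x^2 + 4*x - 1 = x^2*(35 - 5*r) + x*(-10*r^2 + 15*r + 385)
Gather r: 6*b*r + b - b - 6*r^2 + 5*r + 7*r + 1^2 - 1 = -6*r^2 + r*(6*b + 12)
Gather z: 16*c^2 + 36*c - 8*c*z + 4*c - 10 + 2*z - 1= 16*c^2 + 40*c + z*(2 - 8*c) - 11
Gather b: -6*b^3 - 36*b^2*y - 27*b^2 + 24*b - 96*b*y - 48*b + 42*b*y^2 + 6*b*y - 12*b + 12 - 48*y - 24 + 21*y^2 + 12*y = -6*b^3 + b^2*(-36*y - 27) + b*(42*y^2 - 90*y - 36) + 21*y^2 - 36*y - 12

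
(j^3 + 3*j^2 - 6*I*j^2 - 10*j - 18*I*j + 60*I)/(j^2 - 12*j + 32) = (j^3 + j^2*(3 - 6*I) + j*(-10 - 18*I) + 60*I)/(j^2 - 12*j + 32)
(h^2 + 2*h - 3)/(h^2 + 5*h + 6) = (h - 1)/(h + 2)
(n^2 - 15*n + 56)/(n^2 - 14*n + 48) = (n - 7)/(n - 6)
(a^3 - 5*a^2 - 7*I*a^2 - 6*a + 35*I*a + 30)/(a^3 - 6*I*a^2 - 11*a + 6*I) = (a^2 - a*(5 + 6*I) + 30*I)/(a^2 - 5*I*a - 6)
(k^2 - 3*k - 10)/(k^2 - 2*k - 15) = (k + 2)/(k + 3)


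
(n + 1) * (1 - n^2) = -n^3 - n^2 + n + 1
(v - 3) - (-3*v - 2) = 4*v - 1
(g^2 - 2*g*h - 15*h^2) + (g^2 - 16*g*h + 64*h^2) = 2*g^2 - 18*g*h + 49*h^2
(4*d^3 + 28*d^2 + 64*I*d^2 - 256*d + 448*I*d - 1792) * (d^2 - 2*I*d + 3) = 4*d^5 + 28*d^4 + 56*I*d^4 - 116*d^3 + 392*I*d^3 - 812*d^2 + 704*I*d^2 - 768*d + 4928*I*d - 5376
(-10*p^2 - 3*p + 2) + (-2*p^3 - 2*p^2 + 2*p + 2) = -2*p^3 - 12*p^2 - p + 4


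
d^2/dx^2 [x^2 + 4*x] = 2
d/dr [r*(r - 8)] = 2*r - 8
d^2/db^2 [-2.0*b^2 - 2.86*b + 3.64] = -4.00000000000000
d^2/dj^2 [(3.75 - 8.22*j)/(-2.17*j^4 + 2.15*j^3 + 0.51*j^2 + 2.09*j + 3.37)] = (464.485896*j^7 - 966.77406*j^6 + 698.268006*j^5 + 144.450126*j^4 + 1134.883164*j^3 - 1150.73262*j^2 + 54.274716*j - 135.662352)/(10.218313*j^12 - 30.372405*j^11 + 22.887858*j^10 - 25.186748*j^9 + 5.519217*j^8 + 77.553708*j^7 - 9.802431*j^6 + 39.727464*j^5 - 26.237955*j^4 - 103.933832*j^3 - 61.537548*j^2 - 71.207763*j - 38.272753)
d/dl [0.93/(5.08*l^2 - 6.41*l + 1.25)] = (5.9613 - 9.4488*l)/(5.08*l^2 - 6.41*l + 1.25)^2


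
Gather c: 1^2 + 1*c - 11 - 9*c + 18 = 8 - 8*c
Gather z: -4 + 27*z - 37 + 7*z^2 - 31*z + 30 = 7*z^2 - 4*z - 11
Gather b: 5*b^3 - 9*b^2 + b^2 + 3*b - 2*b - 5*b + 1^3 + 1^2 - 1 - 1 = 5*b^3 - 8*b^2 - 4*b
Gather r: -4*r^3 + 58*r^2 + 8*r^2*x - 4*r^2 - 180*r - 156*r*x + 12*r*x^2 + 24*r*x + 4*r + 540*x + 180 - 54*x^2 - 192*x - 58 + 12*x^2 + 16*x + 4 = -4*r^3 + r^2*(8*x + 54) + r*(12*x^2 - 132*x - 176) - 42*x^2 + 364*x + 126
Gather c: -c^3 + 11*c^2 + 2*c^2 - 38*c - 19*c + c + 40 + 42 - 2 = -c^3 + 13*c^2 - 56*c + 80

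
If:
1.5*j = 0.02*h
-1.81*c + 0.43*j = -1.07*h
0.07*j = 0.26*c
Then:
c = 0.00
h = 0.00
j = 0.00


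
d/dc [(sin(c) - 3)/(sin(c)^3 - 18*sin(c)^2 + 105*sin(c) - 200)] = (17*sin(c) + cos(2*c) - 24)*cos(c)/((sin(c) - 8)^2*(sin(c) - 5)^3)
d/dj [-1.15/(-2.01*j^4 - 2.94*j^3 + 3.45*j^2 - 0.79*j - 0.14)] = (-9.246*j^3 - 10.143*j^2 + 7.935*j - 0.9085)/(2.01*j^4 + 2.94*j^3 - 3.45*j^2 + 0.79*j + 0.14)^2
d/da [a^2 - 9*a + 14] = 2*a - 9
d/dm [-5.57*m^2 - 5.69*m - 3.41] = -11.14*m - 5.69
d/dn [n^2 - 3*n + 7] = 2*n - 3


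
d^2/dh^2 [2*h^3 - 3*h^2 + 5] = 12*h - 6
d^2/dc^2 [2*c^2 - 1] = 4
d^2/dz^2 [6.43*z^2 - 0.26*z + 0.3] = 12.8600000000000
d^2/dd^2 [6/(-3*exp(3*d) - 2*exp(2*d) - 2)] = 6*(-2*(9*exp(d) + 4)^2*exp(2*d) + (27*exp(d) + 8)*(3*exp(3*d) + 2*exp(2*d) + 2))*exp(2*d)/(3*exp(3*d) + 2*exp(2*d) + 2)^3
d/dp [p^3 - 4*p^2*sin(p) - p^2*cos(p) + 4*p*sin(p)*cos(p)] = p^2*sin(p) - 4*p^2*cos(p) + 3*p^2 - 8*p*sin(p) - 2*p*cos(p) + 4*p*cos(2*p) + 2*sin(2*p)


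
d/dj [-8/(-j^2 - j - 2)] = 8*(-2*j - 1)/(j^2 + j + 2)^2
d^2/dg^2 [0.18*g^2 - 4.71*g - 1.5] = 0.360000000000000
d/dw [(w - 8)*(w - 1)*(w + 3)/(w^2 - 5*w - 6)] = (w^4 - 10*w^3 + 31*w^2 + 24*w + 234)/(w^4 - 10*w^3 + 13*w^2 + 60*w + 36)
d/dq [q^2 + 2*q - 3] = 2*q + 2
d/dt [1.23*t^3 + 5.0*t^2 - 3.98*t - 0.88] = 3.69*t^2 + 10.0*t - 3.98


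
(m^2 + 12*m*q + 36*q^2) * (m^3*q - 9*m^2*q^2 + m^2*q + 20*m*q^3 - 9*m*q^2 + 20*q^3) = m^5*q + 3*m^4*q^2 + m^4*q - 52*m^3*q^3 + 3*m^3*q^2 - 84*m^2*q^4 - 52*m^2*q^3 + 720*m*q^5 - 84*m*q^4 + 720*q^5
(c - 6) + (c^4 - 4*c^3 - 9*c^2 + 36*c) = c^4 - 4*c^3 - 9*c^2 + 37*c - 6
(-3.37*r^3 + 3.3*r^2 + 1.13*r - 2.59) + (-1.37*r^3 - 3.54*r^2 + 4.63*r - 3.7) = -4.74*r^3 - 0.24*r^2 + 5.76*r - 6.29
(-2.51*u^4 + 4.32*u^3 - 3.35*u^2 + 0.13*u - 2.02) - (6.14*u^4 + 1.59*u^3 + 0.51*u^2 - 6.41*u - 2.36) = -8.65*u^4 + 2.73*u^3 - 3.86*u^2 + 6.54*u + 0.34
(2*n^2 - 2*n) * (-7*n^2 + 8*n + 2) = -14*n^4 + 30*n^3 - 12*n^2 - 4*n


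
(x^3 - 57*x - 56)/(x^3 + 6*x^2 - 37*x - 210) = (x^2 - 7*x - 8)/(x^2 - x - 30)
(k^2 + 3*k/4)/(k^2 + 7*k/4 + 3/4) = k/(k + 1)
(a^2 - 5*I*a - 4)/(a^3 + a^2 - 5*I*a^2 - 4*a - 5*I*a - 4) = 1/(a + 1)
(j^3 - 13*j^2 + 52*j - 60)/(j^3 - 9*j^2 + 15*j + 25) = (j^2 - 8*j + 12)/(j^2 - 4*j - 5)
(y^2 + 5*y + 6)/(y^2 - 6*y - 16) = (y + 3)/(y - 8)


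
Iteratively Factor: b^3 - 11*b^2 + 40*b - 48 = (b - 4)*(b^2 - 7*b + 12) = (b - 4)*(b - 3)*(b - 4)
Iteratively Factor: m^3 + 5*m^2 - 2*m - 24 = (m + 4)*(m^2 + m - 6) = (m - 2)*(m + 4)*(m + 3)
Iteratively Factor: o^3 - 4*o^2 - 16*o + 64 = (o - 4)*(o^2 - 16) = (o - 4)*(o + 4)*(o - 4)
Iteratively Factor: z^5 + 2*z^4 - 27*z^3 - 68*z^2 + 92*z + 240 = (z + 2)*(z^4 - 27*z^2 - 14*z + 120) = (z - 2)*(z + 2)*(z^3 + 2*z^2 - 23*z - 60) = (z - 5)*(z - 2)*(z + 2)*(z^2 + 7*z + 12) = (z - 5)*(z - 2)*(z + 2)*(z + 4)*(z + 3)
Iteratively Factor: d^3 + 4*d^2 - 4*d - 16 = (d + 2)*(d^2 + 2*d - 8) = (d + 2)*(d + 4)*(d - 2)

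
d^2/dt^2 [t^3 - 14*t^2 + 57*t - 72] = 6*t - 28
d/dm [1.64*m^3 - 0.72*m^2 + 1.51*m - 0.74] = 4.92*m^2 - 1.44*m + 1.51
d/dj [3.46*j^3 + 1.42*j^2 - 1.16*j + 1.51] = 10.38*j^2 + 2.84*j - 1.16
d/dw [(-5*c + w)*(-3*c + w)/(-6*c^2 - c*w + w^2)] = 7*c/(4*c^2 + 4*c*w + w^2)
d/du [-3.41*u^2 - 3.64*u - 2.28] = -6.82*u - 3.64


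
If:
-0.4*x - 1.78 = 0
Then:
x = -4.45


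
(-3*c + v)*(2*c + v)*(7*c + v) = -42*c^3 - 13*c^2*v + 6*c*v^2 + v^3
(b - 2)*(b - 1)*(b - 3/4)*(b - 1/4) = b^4 - 4*b^3 + 83*b^2/16 - 41*b/16 + 3/8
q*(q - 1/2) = q^2 - q/2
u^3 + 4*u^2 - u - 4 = (u - 1)*(u + 1)*(u + 4)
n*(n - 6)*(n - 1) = n^3 - 7*n^2 + 6*n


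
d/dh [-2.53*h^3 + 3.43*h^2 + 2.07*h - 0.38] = -7.59*h^2 + 6.86*h + 2.07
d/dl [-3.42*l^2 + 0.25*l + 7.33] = 0.25 - 6.84*l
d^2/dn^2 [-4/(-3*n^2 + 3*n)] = 8*(-n*(n - 1) + (2*n - 1)^2)/(3*n^3*(n - 1)^3)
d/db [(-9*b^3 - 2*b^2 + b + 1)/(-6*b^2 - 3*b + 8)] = (54*b^4 + 54*b^3 - 204*b^2 - 20*b + 11)/(36*b^4 + 36*b^3 - 87*b^2 - 48*b + 64)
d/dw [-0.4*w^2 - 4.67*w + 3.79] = -0.8*w - 4.67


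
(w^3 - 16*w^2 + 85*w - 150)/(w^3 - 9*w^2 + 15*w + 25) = (w - 6)/(w + 1)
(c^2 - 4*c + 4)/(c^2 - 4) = (c - 2)/(c + 2)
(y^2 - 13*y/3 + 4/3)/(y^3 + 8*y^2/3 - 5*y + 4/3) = (y - 4)/(y^2 + 3*y - 4)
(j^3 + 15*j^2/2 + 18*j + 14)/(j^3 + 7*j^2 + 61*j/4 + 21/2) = 2*(j + 2)/(2*j + 3)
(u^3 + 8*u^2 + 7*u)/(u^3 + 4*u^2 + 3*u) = (u + 7)/(u + 3)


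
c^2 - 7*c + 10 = (c - 5)*(c - 2)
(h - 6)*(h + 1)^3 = h^4 - 3*h^3 - 15*h^2 - 17*h - 6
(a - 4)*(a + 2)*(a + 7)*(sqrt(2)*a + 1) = sqrt(2)*a^4 + a^3 + 5*sqrt(2)*a^3 - 22*sqrt(2)*a^2 + 5*a^2 - 56*sqrt(2)*a - 22*a - 56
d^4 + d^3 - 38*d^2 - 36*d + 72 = (d - 6)*(d - 1)*(d + 2)*(d + 6)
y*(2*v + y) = 2*v*y + y^2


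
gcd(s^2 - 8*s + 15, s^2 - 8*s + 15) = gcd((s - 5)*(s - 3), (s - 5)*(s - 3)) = s^2 - 8*s + 15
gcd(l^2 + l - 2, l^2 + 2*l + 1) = 1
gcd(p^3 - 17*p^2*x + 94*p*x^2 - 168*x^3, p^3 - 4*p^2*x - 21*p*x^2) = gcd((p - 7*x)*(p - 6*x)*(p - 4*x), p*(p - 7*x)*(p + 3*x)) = -p + 7*x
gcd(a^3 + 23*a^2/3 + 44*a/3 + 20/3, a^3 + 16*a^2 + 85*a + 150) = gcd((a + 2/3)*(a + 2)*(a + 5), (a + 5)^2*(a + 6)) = a + 5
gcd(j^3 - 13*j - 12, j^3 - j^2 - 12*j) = j^2 - j - 12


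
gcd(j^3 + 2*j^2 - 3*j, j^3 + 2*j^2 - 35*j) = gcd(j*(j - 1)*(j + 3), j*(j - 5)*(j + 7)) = j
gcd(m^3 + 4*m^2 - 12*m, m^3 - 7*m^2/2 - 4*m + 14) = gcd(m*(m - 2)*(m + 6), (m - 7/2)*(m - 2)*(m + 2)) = m - 2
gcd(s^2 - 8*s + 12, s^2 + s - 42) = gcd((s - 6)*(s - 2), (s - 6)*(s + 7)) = s - 6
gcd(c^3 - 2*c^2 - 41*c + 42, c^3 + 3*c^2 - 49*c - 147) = c - 7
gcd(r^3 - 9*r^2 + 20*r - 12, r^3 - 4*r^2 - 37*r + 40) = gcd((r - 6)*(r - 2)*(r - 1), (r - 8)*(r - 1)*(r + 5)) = r - 1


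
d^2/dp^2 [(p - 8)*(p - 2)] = 2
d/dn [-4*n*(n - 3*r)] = -8*n + 12*r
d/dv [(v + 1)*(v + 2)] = 2*v + 3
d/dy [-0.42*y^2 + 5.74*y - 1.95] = 5.74 - 0.84*y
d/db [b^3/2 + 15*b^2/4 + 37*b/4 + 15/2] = 3*b^2/2 + 15*b/2 + 37/4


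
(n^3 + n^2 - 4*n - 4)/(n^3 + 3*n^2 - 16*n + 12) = (n^2 + 3*n + 2)/(n^2 + 5*n - 6)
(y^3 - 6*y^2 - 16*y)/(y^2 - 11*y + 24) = y*(y + 2)/(y - 3)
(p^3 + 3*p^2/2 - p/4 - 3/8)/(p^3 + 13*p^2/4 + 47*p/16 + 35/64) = 8*(8*p^3 + 12*p^2 - 2*p - 3)/(64*p^3 + 208*p^2 + 188*p + 35)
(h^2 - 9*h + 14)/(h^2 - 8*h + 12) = (h - 7)/(h - 6)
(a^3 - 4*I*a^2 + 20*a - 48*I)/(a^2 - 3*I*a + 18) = (a^2 + 2*I*a + 8)/(a + 3*I)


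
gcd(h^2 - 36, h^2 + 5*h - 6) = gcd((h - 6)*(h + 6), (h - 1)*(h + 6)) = h + 6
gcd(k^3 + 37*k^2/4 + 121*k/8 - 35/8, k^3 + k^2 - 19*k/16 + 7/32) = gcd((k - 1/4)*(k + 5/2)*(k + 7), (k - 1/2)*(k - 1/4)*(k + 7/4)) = k - 1/4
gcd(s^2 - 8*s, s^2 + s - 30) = 1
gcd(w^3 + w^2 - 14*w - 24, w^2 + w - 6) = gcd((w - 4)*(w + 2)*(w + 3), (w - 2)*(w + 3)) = w + 3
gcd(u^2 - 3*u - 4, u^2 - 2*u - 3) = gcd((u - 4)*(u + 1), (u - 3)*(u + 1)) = u + 1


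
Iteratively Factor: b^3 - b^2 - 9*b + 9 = (b - 3)*(b^2 + 2*b - 3) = (b - 3)*(b - 1)*(b + 3)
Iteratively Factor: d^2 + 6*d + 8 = (d + 2)*(d + 4)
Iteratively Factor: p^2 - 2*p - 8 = (p + 2)*(p - 4)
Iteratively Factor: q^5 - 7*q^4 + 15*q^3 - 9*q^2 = (q - 1)*(q^4 - 6*q^3 + 9*q^2) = (q - 3)*(q - 1)*(q^3 - 3*q^2) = (q - 3)^2*(q - 1)*(q^2) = q*(q - 3)^2*(q - 1)*(q)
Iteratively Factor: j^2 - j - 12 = (j + 3)*(j - 4)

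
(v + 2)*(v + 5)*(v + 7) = v^3 + 14*v^2 + 59*v + 70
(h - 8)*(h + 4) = h^2 - 4*h - 32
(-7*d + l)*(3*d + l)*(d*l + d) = -21*d^3*l - 21*d^3 - 4*d^2*l^2 - 4*d^2*l + d*l^3 + d*l^2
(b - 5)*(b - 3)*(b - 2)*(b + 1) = b^4 - 9*b^3 + 21*b^2 + b - 30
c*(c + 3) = c^2 + 3*c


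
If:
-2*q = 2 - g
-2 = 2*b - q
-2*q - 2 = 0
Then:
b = -3/2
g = 0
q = -1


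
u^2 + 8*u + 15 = (u + 3)*(u + 5)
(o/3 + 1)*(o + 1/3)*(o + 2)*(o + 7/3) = o^4/3 + 23*o^3/9 + 181*o^2/27 + 179*o/27 + 14/9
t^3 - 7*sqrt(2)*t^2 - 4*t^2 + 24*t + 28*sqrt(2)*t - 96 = (t - 4)*(t - 4*sqrt(2))*(t - 3*sqrt(2))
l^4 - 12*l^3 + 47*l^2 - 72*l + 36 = (l - 6)*(l - 3)*(l - 2)*(l - 1)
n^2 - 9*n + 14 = (n - 7)*(n - 2)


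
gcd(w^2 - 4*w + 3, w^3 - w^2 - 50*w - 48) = 1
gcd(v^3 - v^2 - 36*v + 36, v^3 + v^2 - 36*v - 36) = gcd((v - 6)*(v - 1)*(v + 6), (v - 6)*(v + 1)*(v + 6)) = v^2 - 36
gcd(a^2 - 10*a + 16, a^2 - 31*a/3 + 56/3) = a - 8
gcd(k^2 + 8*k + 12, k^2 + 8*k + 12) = k^2 + 8*k + 12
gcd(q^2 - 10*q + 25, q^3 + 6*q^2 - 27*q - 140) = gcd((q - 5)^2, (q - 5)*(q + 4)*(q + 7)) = q - 5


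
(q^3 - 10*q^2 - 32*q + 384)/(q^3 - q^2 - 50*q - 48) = (q - 8)/(q + 1)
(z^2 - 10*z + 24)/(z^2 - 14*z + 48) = (z - 4)/(z - 8)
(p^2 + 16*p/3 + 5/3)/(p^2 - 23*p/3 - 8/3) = (p + 5)/(p - 8)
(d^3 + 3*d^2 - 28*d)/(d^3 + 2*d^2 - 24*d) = (d + 7)/(d + 6)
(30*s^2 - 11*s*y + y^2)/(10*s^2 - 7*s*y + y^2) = (-6*s + y)/(-2*s + y)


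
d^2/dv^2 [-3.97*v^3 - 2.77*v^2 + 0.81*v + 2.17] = -23.82*v - 5.54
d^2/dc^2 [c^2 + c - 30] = 2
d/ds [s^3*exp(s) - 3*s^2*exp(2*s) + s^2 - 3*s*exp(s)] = s^3*exp(s) - 6*s^2*exp(2*s) + 3*s^2*exp(s) - 6*s*exp(2*s) - 3*s*exp(s) + 2*s - 3*exp(s)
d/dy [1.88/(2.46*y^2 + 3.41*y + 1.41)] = (-9.2496*y - 6.4108)/(2.46*y^2 + 3.41*y + 1.41)^2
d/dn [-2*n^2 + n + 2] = 1 - 4*n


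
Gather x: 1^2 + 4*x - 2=4*x - 1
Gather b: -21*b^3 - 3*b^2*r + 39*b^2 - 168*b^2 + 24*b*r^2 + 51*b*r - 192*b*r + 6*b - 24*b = -21*b^3 + b^2*(-3*r - 129) + b*(24*r^2 - 141*r - 18)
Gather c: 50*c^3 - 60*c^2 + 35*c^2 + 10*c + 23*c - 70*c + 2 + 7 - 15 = 50*c^3 - 25*c^2 - 37*c - 6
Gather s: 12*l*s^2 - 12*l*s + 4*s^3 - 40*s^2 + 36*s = 4*s^3 + s^2*(12*l - 40) + s*(36 - 12*l)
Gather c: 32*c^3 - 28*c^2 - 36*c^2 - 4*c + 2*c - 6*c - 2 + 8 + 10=32*c^3 - 64*c^2 - 8*c + 16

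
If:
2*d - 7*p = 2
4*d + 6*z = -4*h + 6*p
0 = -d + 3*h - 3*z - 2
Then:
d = -105*z/38 - 23/19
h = 3*z/38 + 5/19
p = -15*z/19 - 12/19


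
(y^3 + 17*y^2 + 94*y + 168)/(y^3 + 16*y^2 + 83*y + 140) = (y + 6)/(y + 5)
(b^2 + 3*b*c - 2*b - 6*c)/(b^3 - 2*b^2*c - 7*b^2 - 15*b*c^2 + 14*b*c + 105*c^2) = (b - 2)/(b^2 - 5*b*c - 7*b + 35*c)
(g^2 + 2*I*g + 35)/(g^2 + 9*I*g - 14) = (g - 5*I)/(g + 2*I)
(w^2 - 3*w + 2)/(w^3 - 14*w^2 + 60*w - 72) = (w - 1)/(w^2 - 12*w + 36)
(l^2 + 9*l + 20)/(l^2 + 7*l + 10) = (l + 4)/(l + 2)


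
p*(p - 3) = p^2 - 3*p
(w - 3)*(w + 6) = w^2 + 3*w - 18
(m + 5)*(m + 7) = m^2 + 12*m + 35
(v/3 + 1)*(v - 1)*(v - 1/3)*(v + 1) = v^4/3 + 8*v^3/9 - 2*v^2/3 - 8*v/9 + 1/3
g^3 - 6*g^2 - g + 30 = (g - 5)*(g - 3)*(g + 2)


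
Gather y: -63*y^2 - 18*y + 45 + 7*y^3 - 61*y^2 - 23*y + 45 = 7*y^3 - 124*y^2 - 41*y + 90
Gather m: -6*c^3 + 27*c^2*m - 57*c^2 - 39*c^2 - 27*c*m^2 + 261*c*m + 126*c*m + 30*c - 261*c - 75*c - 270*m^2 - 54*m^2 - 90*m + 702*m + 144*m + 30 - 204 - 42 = -6*c^3 - 96*c^2 - 306*c + m^2*(-27*c - 324) + m*(27*c^2 + 387*c + 756) - 216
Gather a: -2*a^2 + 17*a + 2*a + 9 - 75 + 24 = -2*a^2 + 19*a - 42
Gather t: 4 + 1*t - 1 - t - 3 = 0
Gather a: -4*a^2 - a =-4*a^2 - a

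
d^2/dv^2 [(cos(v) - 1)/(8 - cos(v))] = 7*(cos(v)^2 + 8*cos(v) - 2)/(cos(v) - 8)^3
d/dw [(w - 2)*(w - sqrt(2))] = 2*w - 2 - sqrt(2)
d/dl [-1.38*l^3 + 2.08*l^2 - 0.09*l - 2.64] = -4.14*l^2 + 4.16*l - 0.09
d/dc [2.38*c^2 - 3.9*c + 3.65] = 4.76*c - 3.9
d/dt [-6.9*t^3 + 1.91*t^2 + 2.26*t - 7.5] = -20.7*t^2 + 3.82*t + 2.26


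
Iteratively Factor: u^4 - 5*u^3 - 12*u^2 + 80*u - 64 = (u - 4)*(u^3 - u^2 - 16*u + 16) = (u - 4)^2*(u^2 + 3*u - 4) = (u - 4)^2*(u - 1)*(u + 4)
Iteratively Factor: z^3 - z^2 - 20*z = (z + 4)*(z^2 - 5*z) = z*(z + 4)*(z - 5)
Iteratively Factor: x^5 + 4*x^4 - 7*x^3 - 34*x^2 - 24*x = (x + 1)*(x^4 + 3*x^3 - 10*x^2 - 24*x) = (x - 3)*(x + 1)*(x^3 + 6*x^2 + 8*x) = (x - 3)*(x + 1)*(x + 4)*(x^2 + 2*x) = (x - 3)*(x + 1)*(x + 2)*(x + 4)*(x)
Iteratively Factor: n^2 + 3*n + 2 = (n + 2)*(n + 1)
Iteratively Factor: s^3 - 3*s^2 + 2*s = (s - 2)*(s^2 - s) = s*(s - 2)*(s - 1)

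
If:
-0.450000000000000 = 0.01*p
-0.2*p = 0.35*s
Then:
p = -45.00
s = 25.71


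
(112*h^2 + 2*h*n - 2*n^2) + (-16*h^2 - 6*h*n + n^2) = 96*h^2 - 4*h*n - n^2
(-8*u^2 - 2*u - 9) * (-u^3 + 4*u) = 8*u^5 + 2*u^4 - 23*u^3 - 8*u^2 - 36*u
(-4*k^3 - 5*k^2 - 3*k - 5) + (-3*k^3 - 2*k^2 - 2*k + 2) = -7*k^3 - 7*k^2 - 5*k - 3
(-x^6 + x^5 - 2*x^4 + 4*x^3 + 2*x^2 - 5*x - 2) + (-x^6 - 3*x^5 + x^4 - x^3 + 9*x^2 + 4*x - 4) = -2*x^6 - 2*x^5 - x^4 + 3*x^3 + 11*x^2 - x - 6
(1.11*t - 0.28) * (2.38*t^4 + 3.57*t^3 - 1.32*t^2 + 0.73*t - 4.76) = 2.6418*t^5 + 3.2963*t^4 - 2.4648*t^3 + 1.1799*t^2 - 5.488*t + 1.3328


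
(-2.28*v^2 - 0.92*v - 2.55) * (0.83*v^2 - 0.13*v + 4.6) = -1.8924*v^4 - 0.4672*v^3 - 12.4849*v^2 - 3.9005*v - 11.73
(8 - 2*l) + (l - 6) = 2 - l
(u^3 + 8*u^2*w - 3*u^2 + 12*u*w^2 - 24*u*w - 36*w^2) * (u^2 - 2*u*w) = u^5 + 6*u^4*w - 3*u^4 - 4*u^3*w^2 - 18*u^3*w - 24*u^2*w^3 + 12*u^2*w^2 + 72*u*w^3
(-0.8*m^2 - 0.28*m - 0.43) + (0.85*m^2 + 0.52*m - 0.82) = 0.0499999999999999*m^2 + 0.24*m - 1.25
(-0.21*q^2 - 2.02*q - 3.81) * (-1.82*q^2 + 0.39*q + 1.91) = 0.3822*q^4 + 3.5945*q^3 + 5.7453*q^2 - 5.3441*q - 7.2771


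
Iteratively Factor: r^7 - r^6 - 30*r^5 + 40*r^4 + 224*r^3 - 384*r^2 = (r - 2)*(r^6 + r^5 - 28*r^4 - 16*r^3 + 192*r^2) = r*(r - 2)*(r^5 + r^4 - 28*r^3 - 16*r^2 + 192*r) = r*(r - 2)*(r + 4)*(r^4 - 3*r^3 - 16*r^2 + 48*r) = r*(r - 2)*(r + 4)^2*(r^3 - 7*r^2 + 12*r) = r*(r - 4)*(r - 2)*(r + 4)^2*(r^2 - 3*r) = r*(r - 4)*(r - 3)*(r - 2)*(r + 4)^2*(r)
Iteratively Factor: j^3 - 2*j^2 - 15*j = (j - 5)*(j^2 + 3*j) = (j - 5)*(j + 3)*(j)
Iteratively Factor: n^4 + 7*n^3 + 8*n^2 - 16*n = (n - 1)*(n^3 + 8*n^2 + 16*n) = (n - 1)*(n + 4)*(n^2 + 4*n) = (n - 1)*(n + 4)^2*(n)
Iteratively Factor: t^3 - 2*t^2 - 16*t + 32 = (t + 4)*(t^2 - 6*t + 8) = (t - 4)*(t + 4)*(t - 2)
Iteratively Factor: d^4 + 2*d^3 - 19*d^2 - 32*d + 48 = (d + 4)*(d^3 - 2*d^2 - 11*d + 12) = (d - 4)*(d + 4)*(d^2 + 2*d - 3) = (d - 4)*(d + 3)*(d + 4)*(d - 1)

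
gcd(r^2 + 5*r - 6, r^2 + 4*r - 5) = r - 1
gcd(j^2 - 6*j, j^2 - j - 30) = j - 6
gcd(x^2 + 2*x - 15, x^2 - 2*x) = 1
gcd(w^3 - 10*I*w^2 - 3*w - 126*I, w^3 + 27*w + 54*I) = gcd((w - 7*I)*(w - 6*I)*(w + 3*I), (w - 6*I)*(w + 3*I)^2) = w^2 - 3*I*w + 18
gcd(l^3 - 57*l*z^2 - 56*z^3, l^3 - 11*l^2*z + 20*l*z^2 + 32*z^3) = -l^2 + 7*l*z + 8*z^2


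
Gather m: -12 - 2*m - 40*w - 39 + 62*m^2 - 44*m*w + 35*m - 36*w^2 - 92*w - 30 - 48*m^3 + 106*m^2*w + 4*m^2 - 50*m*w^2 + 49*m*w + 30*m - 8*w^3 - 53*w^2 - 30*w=-48*m^3 + m^2*(106*w + 66) + m*(-50*w^2 + 5*w + 63) - 8*w^3 - 89*w^2 - 162*w - 81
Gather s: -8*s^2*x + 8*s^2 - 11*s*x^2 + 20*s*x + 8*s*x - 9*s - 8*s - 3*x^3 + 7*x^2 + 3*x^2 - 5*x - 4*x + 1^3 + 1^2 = s^2*(8 - 8*x) + s*(-11*x^2 + 28*x - 17) - 3*x^3 + 10*x^2 - 9*x + 2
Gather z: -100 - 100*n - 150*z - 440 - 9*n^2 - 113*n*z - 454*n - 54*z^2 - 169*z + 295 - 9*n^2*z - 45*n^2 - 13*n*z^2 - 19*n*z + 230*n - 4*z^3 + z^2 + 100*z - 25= -54*n^2 - 324*n - 4*z^3 + z^2*(-13*n - 53) + z*(-9*n^2 - 132*n - 219) - 270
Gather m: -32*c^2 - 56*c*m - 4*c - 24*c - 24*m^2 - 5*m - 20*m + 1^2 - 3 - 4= -32*c^2 - 28*c - 24*m^2 + m*(-56*c - 25) - 6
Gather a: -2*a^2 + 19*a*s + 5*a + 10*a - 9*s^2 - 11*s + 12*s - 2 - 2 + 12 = -2*a^2 + a*(19*s + 15) - 9*s^2 + s + 8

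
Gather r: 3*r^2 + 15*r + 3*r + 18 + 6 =3*r^2 + 18*r + 24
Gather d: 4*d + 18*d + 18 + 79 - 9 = 22*d + 88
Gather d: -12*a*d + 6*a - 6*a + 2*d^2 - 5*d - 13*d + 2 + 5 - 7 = 2*d^2 + d*(-12*a - 18)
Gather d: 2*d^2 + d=2*d^2 + d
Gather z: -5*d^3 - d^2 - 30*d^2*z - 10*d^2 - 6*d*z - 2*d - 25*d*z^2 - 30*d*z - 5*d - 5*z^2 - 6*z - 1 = -5*d^3 - 11*d^2 - 7*d + z^2*(-25*d - 5) + z*(-30*d^2 - 36*d - 6) - 1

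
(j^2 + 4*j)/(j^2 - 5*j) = (j + 4)/(j - 5)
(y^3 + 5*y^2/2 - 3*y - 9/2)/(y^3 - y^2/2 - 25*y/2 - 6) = (2*y^2 - y - 3)/(2*y^2 - 7*y - 4)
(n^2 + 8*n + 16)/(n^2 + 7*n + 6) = (n^2 + 8*n + 16)/(n^2 + 7*n + 6)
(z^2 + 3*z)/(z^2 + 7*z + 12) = z/(z + 4)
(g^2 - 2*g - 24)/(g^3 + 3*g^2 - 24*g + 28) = (g^2 - 2*g - 24)/(g^3 + 3*g^2 - 24*g + 28)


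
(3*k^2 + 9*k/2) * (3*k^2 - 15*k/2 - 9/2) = 9*k^4 - 9*k^3 - 189*k^2/4 - 81*k/4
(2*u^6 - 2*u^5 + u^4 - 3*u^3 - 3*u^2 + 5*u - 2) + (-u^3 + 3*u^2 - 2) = 2*u^6 - 2*u^5 + u^4 - 4*u^3 + 5*u - 4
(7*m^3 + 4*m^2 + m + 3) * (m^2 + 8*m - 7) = 7*m^5 + 60*m^4 - 16*m^3 - 17*m^2 + 17*m - 21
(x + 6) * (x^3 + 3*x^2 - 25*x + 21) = x^4 + 9*x^3 - 7*x^2 - 129*x + 126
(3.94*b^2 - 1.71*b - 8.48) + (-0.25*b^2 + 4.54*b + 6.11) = 3.69*b^2 + 2.83*b - 2.37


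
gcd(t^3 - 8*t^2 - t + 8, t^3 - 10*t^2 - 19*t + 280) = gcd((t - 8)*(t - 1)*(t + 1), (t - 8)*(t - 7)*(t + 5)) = t - 8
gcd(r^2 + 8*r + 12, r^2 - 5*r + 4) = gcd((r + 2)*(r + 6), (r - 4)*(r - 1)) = 1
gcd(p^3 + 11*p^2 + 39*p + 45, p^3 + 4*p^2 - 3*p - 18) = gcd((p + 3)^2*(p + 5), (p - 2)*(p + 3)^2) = p^2 + 6*p + 9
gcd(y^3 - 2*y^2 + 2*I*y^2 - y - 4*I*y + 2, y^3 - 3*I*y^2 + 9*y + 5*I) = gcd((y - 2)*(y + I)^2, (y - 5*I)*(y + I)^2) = y^2 + 2*I*y - 1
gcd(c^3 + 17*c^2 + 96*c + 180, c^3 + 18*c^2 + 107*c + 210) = c^2 + 11*c + 30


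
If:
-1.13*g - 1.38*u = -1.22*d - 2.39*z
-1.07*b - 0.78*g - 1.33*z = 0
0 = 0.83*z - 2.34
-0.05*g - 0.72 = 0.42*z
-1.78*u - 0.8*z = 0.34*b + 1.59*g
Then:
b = 24.26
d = -8.99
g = -38.08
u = 28.12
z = 2.82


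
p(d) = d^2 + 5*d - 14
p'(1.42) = 7.84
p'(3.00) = 11.00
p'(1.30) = 7.60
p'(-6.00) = -7.00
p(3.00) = 10.00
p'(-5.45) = -5.90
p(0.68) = -10.14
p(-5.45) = -11.55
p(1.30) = -5.81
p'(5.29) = 15.58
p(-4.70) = -15.41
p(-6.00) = -8.00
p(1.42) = -4.88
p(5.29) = 40.43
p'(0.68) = 6.36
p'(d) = 2*d + 5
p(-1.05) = -18.15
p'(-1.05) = 2.90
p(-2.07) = -20.07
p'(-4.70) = -4.40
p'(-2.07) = 0.86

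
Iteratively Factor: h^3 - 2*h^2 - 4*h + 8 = (h + 2)*(h^2 - 4*h + 4) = (h - 2)*(h + 2)*(h - 2)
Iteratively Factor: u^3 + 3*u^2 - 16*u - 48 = (u - 4)*(u^2 + 7*u + 12) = (u - 4)*(u + 4)*(u + 3)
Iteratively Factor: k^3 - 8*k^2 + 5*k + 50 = (k + 2)*(k^2 - 10*k + 25) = (k - 5)*(k + 2)*(k - 5)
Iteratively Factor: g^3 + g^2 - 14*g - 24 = (g + 3)*(g^2 - 2*g - 8) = (g + 2)*(g + 3)*(g - 4)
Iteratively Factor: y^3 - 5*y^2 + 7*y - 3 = (y - 1)*(y^2 - 4*y + 3) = (y - 1)^2*(y - 3)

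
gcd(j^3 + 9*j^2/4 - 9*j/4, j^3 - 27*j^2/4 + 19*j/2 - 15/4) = j - 3/4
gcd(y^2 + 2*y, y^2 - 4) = y + 2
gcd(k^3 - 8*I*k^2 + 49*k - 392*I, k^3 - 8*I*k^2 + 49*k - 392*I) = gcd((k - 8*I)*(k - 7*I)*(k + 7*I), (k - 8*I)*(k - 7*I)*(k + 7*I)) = k^3 - 8*I*k^2 + 49*k - 392*I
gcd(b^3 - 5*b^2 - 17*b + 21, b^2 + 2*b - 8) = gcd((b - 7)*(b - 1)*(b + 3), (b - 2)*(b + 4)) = 1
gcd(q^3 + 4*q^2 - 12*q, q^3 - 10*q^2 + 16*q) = q^2 - 2*q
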